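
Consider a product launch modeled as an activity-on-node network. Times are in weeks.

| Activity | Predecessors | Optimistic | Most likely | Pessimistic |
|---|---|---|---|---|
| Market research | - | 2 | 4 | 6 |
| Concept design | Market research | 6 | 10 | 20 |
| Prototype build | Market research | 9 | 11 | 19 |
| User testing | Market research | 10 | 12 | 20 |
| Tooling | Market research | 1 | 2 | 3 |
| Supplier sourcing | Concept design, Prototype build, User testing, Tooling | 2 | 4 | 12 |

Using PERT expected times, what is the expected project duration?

te_Market research = (2 + 4·4 + 6)/6 = 24/6 = 4
te_Concept design = (6 + 4·10 + 20)/6 = 66/6 = 11
te_Prototype build = (9 + 4·11 + 19)/6 = 72/6 = 12
te_User testing = (10 + 4·12 + 20)/6 = 78/6 = 13
te_Tooling = (1 + 4·2 + 3)/6 = 12/6 = 2
te_Supplier sourcing = (2 + 4·4 + 12)/6 = 30/6 = 5

Forward pass:
ES_Market research = 0; EF_Market research = 4
ES_Concept design = 4; EF_Concept design = 4+11 = 15
ES_Prototype build = 4; EF_Prototype build = 4+12 = 16
ES_User testing = 4; EF_User testing = 4+13 = 17
ES_Tooling = 4; EF_Tooling = 4+2 = 6
ES_Supplier sourcing = max(EF_Concept design=15, EF_Prototype build=16, EF_User testing=17, EF_Tooling=6) = 17; EF_Supplier sourcing = 17+5 = 22
Expected project duration μ = 22 weeks. Critical path: Market research → User testing → Supplier sourcing.

22 weeks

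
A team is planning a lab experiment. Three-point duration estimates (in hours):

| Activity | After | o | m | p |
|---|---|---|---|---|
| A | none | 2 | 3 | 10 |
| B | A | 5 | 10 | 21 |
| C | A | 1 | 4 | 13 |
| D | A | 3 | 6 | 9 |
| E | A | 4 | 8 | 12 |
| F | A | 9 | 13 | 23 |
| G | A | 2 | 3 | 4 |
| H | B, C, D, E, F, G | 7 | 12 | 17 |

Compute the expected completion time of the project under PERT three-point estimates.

30 hours

te_A = (2 + 4·3 + 10)/6 = 24/6 = 4
te_B = (5 + 4·10 + 21)/6 = 66/6 = 11
te_C = (1 + 4·4 + 13)/6 = 30/6 = 5
te_D = (3 + 4·6 + 9)/6 = 36/6 = 6
te_E = (4 + 4·8 + 12)/6 = 48/6 = 8
te_F = (9 + 4·13 + 23)/6 = 84/6 = 14
te_G = (2 + 4·3 + 4)/6 = 18/6 = 3
te_H = (7 + 4·12 + 17)/6 = 72/6 = 12

Forward pass:
ES_A = 0; EF_A = 4
ES_B = 4; EF_B = 4+11 = 15
ES_C = 4; EF_C = 4+5 = 9
ES_D = 4; EF_D = 4+6 = 10
ES_E = 4; EF_E = 4+8 = 12
ES_F = 4; EF_F = 4+14 = 18
ES_G = 4; EF_G = 4+3 = 7
ES_H = max(EF_B=15, EF_C=9, EF_D=10, EF_E=12, EF_F=18, EF_G=7) = 18; EF_H = 18+12 = 30
Expected project duration μ = 30 hours. Critical path: A → F → H.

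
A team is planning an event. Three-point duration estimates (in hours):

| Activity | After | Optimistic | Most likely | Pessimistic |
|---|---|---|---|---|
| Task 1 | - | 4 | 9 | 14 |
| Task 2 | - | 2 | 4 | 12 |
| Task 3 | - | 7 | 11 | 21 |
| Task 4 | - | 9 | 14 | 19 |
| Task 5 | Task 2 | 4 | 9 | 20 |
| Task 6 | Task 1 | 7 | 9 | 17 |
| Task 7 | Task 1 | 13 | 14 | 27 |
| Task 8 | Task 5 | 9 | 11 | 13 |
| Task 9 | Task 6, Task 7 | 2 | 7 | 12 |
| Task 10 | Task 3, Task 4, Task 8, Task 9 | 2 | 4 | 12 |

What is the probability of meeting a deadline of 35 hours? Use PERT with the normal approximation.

0.295

te_Task 1 = (4 + 4·9 + 14)/6 = 54/6 = 9; σ²_Task 1 = ((14−4)/6)² = 2.778
te_Task 2 = (2 + 4·4 + 12)/6 = 30/6 = 5; σ²_Task 2 = ((12−2)/6)² = 2.778
te_Task 3 = (7 + 4·11 + 21)/6 = 72/6 = 12; σ²_Task 3 = ((21−7)/6)² = 5.444
te_Task 4 = (9 + 4·14 + 19)/6 = 84/6 = 14; σ²_Task 4 = ((19−9)/6)² = 2.778
te_Task 5 = (4 + 4·9 + 20)/6 = 60/6 = 10; σ²_Task 5 = ((20−4)/6)² = 7.111
te_Task 6 = (7 + 4·9 + 17)/6 = 60/6 = 10; σ²_Task 6 = ((17−7)/6)² = 2.778
te_Task 7 = (13 + 4·14 + 27)/6 = 96/6 = 16; σ²_Task 7 = ((27−13)/6)² = 5.444
te_Task 8 = (9 + 4·11 + 13)/6 = 66/6 = 11; σ²_Task 8 = ((13−9)/6)² = 0.444
te_Task 9 = (2 + 4·7 + 12)/6 = 42/6 = 7; σ²_Task 9 = ((12−2)/6)² = 2.778
te_Task 10 = (2 + 4·4 + 12)/6 = 30/6 = 5; σ²_Task 10 = ((12−2)/6)² = 2.778

Forward pass:
ES_Task 1 = 0; EF_Task 1 = 9
ES_Task 2 = 0; EF_Task 2 = 5
ES_Task 3 = 0; EF_Task 3 = 12
ES_Task 4 = 0; EF_Task 4 = 14
ES_Task 5 = 5; EF_Task 5 = 5+10 = 15
ES_Task 6 = 9; EF_Task 6 = 9+10 = 19
ES_Task 7 = 9; EF_Task 7 = 9+16 = 25
ES_Task 8 = 15; EF_Task 8 = 15+11 = 26
ES_Task 9 = max(EF_Task 6=19, EF_Task 7=25) = 25; EF_Task 9 = 25+7 = 32
ES_Task 10 = max(EF_Task 3=12, EF_Task 4=14, EF_Task 8=26, EF_Task 9=32) = 32; EF_Task 10 = 32+5 = 37
Expected project duration μ = 37 hours. Critical path: Task 1 → Task 7 → Task 9 → Task 10.

Variance along critical path = 2.778 + 5.444 + 2.778 + 2.778 = 13.778; σ = √13.778 = 3.712 hours.
Z = (35 − 37) / 3.712 = -0.539
P(T ≤ 35) = Φ(-0.539) ≈ 0.295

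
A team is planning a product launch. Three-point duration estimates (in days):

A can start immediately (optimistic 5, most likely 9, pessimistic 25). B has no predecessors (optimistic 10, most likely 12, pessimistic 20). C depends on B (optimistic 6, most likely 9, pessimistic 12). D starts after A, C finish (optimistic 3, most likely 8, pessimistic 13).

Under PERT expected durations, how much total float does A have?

te_A = (5 + 4·9 + 25)/6 = 66/6 = 11
te_B = (10 + 4·12 + 20)/6 = 78/6 = 13
te_C = (6 + 4·9 + 12)/6 = 54/6 = 9
te_D = (3 + 4·8 + 13)/6 = 48/6 = 8

Forward pass:
ES_A = 0; EF_A = 11
ES_B = 0; EF_B = 13
ES_C = 13; EF_C = 13+9 = 22
ES_D = max(EF_A=11, EF_C=22) = 22; EF_D = 22+8 = 30
Expected project duration μ = 30 days. Critical path: B → C → D.

Backward pass:
LF_D = 30; LS_D = 30−8 = 22
LF_C = LS_D = 22; LS_C = 22−9 = 13
LF_B = LS_C = 13; LS_B = 13−13 = 0
LF_A = LS_D = 22; LS_A = 22−11 = 11
Slack_A = LS_A − ES_A = 11 − 0 = 11

11 days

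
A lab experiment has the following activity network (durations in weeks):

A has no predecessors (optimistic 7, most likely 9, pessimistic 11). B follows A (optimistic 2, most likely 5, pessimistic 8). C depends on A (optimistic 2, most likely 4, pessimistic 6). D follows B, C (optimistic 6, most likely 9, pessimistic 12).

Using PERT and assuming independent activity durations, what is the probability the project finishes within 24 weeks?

te_A = (7 + 4·9 + 11)/6 = 54/6 = 9; σ²_A = ((11−7)/6)² = 0.444
te_B = (2 + 4·5 + 8)/6 = 30/6 = 5; σ²_B = ((8−2)/6)² = 1.000
te_C = (2 + 4·4 + 6)/6 = 24/6 = 4; σ²_C = ((6−2)/6)² = 0.444
te_D = (6 + 4·9 + 12)/6 = 54/6 = 9; σ²_D = ((12−6)/6)² = 1.000

Forward pass:
ES_A = 0; EF_A = 9
ES_B = 9; EF_B = 9+5 = 14
ES_C = 9; EF_C = 9+4 = 13
ES_D = max(EF_B=14, EF_C=13) = 14; EF_D = 14+9 = 23
Expected project duration μ = 23 weeks. Critical path: A → B → D.

Variance along critical path = 0.444 + 1.000 + 1.000 = 2.444; σ = √2.444 = 1.563 weeks.
Z = (24 − 23) / 1.563 = 0.640
P(T ≤ 24) = Φ(0.640) ≈ 0.739

0.739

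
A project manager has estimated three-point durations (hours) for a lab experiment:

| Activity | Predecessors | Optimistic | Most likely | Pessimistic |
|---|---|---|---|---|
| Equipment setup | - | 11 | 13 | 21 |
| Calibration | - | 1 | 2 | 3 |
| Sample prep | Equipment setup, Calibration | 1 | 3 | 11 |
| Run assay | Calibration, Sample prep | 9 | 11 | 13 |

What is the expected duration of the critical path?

te_Equipment setup = (11 + 4·13 + 21)/6 = 84/6 = 14
te_Calibration = (1 + 4·2 + 3)/6 = 12/6 = 2
te_Sample prep = (1 + 4·3 + 11)/6 = 24/6 = 4
te_Run assay = (9 + 4·11 + 13)/6 = 66/6 = 11

Forward pass:
ES_Equipment setup = 0; EF_Equipment setup = 14
ES_Calibration = 0; EF_Calibration = 2
ES_Sample prep = max(EF_Equipment setup=14, EF_Calibration=2) = 14; EF_Sample prep = 14+4 = 18
ES_Run assay = max(EF_Calibration=2, EF_Sample prep=18) = 18; EF_Run assay = 18+11 = 29
Expected project duration μ = 29 hours. Critical path: Equipment setup → Sample prep → Run assay.

29 hours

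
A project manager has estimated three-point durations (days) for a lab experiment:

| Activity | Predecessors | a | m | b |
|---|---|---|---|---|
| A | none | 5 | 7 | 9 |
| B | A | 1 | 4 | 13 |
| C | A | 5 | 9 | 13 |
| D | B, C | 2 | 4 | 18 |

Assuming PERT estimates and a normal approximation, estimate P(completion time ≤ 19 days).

0.163

te_A = (5 + 4·7 + 9)/6 = 42/6 = 7; σ²_A = ((9−5)/6)² = 0.444
te_B = (1 + 4·4 + 13)/6 = 30/6 = 5; σ²_B = ((13−1)/6)² = 4.000
te_C = (5 + 4·9 + 13)/6 = 54/6 = 9; σ²_C = ((13−5)/6)² = 1.778
te_D = (2 + 4·4 + 18)/6 = 36/6 = 6; σ²_D = ((18−2)/6)² = 7.111

Forward pass:
ES_A = 0; EF_A = 7
ES_B = 7; EF_B = 7+5 = 12
ES_C = 7; EF_C = 7+9 = 16
ES_D = max(EF_B=12, EF_C=16) = 16; EF_D = 16+6 = 22
Expected project duration μ = 22 days. Critical path: A → C → D.

Variance along critical path = 0.444 + 1.778 + 7.111 = 9.333; σ = √9.333 = 3.055 days.
Z = (19 − 22) / 3.055 = -0.982
P(T ≤ 19) = Φ(-0.982) ≈ 0.163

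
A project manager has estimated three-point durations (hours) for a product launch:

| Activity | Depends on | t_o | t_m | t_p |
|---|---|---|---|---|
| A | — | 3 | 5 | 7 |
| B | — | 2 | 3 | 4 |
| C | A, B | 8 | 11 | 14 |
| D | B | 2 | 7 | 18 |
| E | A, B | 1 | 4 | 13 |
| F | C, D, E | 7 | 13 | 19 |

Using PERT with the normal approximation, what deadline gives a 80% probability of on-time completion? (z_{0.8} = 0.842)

31.0 hours

te_A = (3 + 4·5 + 7)/6 = 30/6 = 5; σ²_A = ((7−3)/6)² = 0.444
te_B = (2 + 4·3 + 4)/6 = 18/6 = 3; σ²_B = ((4−2)/6)² = 0.111
te_C = (8 + 4·11 + 14)/6 = 66/6 = 11; σ²_C = ((14−8)/6)² = 1.000
te_D = (2 + 4·7 + 18)/6 = 48/6 = 8; σ²_D = ((18−2)/6)² = 7.111
te_E = (1 + 4·4 + 13)/6 = 30/6 = 5; σ²_E = ((13−1)/6)² = 4.000
te_F = (7 + 4·13 + 19)/6 = 78/6 = 13; σ²_F = ((19−7)/6)² = 4.000

Forward pass:
ES_A = 0; EF_A = 5
ES_B = 0; EF_B = 3
ES_C = max(EF_A=5, EF_B=3) = 5; EF_C = 5+11 = 16
ES_D = 3; EF_D = 3+8 = 11
ES_E = max(EF_A=5, EF_B=3) = 5; EF_E = 5+5 = 10
ES_F = max(EF_C=16, EF_D=11, EF_E=10) = 16; EF_F = 16+13 = 29
Expected project duration μ = 29 hours. Critical path: A → C → F.

Variance along critical path = 0.444 + 1.000 + 4.000 = 5.444; σ = 2.333 hours.
D = μ + z·σ = 29 + 0.842·2.333 = 31.0 hours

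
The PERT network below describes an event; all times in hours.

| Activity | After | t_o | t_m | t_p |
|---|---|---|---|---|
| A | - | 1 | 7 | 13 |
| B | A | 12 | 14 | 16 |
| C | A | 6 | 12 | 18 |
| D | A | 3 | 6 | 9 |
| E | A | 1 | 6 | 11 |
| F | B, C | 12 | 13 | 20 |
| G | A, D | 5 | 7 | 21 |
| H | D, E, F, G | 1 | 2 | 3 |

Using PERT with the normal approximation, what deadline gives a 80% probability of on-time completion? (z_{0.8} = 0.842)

te_A = (1 + 4·7 + 13)/6 = 42/6 = 7; σ²_A = ((13−1)/6)² = 4.000
te_B = (12 + 4·14 + 16)/6 = 84/6 = 14; σ²_B = ((16−12)/6)² = 0.444
te_C = (6 + 4·12 + 18)/6 = 72/6 = 12; σ²_C = ((18−6)/6)² = 4.000
te_D = (3 + 4·6 + 9)/6 = 36/6 = 6; σ²_D = ((9−3)/6)² = 1.000
te_E = (1 + 4·6 + 11)/6 = 36/6 = 6; σ²_E = ((11−1)/6)² = 2.778
te_F = (12 + 4·13 + 20)/6 = 84/6 = 14; σ²_F = ((20−12)/6)² = 1.778
te_G = (5 + 4·7 + 21)/6 = 54/6 = 9; σ²_G = ((21−5)/6)² = 7.111
te_H = (1 + 4·2 + 3)/6 = 12/6 = 2; σ²_H = ((3−1)/6)² = 0.111

Forward pass:
ES_A = 0; EF_A = 7
ES_B = 7; EF_B = 7+14 = 21
ES_C = 7; EF_C = 7+12 = 19
ES_D = 7; EF_D = 7+6 = 13
ES_E = 7; EF_E = 7+6 = 13
ES_F = max(EF_B=21, EF_C=19) = 21; EF_F = 21+14 = 35
ES_G = max(EF_A=7, EF_D=13) = 13; EF_G = 13+9 = 22
ES_H = max(EF_D=13, EF_E=13, EF_F=35, EF_G=22) = 35; EF_H = 35+2 = 37
Expected project duration μ = 37 hours. Critical path: A → B → F → H.

Variance along critical path = 4.000 + 0.444 + 1.778 + 0.111 = 6.333; σ = 2.517 hours.
D = μ + z·σ = 37 + 0.842·2.517 = 39.1 hours

39.1 hours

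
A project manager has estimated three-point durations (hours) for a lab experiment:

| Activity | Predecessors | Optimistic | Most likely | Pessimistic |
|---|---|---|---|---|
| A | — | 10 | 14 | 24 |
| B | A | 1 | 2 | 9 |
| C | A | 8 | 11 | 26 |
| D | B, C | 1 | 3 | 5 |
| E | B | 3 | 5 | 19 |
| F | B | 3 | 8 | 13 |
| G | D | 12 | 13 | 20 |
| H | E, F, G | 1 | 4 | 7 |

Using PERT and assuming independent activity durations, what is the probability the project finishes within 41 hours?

0.028

te_A = (10 + 4·14 + 24)/6 = 90/6 = 15; σ²_A = ((24−10)/6)² = 5.444
te_B = (1 + 4·2 + 9)/6 = 18/6 = 3; σ²_B = ((9−1)/6)² = 1.778
te_C = (8 + 4·11 + 26)/6 = 78/6 = 13; σ²_C = ((26−8)/6)² = 9.000
te_D = (1 + 4·3 + 5)/6 = 18/6 = 3; σ²_D = ((5−1)/6)² = 0.444
te_E = (3 + 4·5 + 19)/6 = 42/6 = 7; σ²_E = ((19−3)/6)² = 7.111
te_F = (3 + 4·8 + 13)/6 = 48/6 = 8; σ²_F = ((13−3)/6)² = 2.778
te_G = (12 + 4·13 + 20)/6 = 84/6 = 14; σ²_G = ((20−12)/6)² = 1.778
te_H = (1 + 4·4 + 7)/6 = 24/6 = 4; σ²_H = ((7−1)/6)² = 1.000

Forward pass:
ES_A = 0; EF_A = 15
ES_B = 15; EF_B = 15+3 = 18
ES_C = 15; EF_C = 15+13 = 28
ES_D = max(EF_B=18, EF_C=28) = 28; EF_D = 28+3 = 31
ES_E = 18; EF_E = 18+7 = 25
ES_F = 18; EF_F = 18+8 = 26
ES_G = 31; EF_G = 31+14 = 45
ES_H = max(EF_E=25, EF_F=26, EF_G=45) = 45; EF_H = 45+4 = 49
Expected project duration μ = 49 hours. Critical path: A → C → D → G → H.

Variance along critical path = 5.444 + 9.000 + 0.444 + 1.778 + 1.000 = 17.667; σ = √17.667 = 4.203 hours.
Z = (41 − 49) / 4.203 = -1.903
P(T ≤ 41) = Φ(-1.903) ≈ 0.028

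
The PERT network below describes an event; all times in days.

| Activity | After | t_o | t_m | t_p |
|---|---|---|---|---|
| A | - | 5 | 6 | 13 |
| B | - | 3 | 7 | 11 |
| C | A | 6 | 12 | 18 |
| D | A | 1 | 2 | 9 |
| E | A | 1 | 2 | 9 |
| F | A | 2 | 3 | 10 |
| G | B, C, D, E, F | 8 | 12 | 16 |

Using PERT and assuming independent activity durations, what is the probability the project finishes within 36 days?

te_A = (5 + 4·6 + 13)/6 = 42/6 = 7; σ²_A = ((13−5)/6)² = 1.778
te_B = (3 + 4·7 + 11)/6 = 42/6 = 7; σ²_B = ((11−3)/6)² = 1.778
te_C = (6 + 4·12 + 18)/6 = 72/6 = 12; σ²_C = ((18−6)/6)² = 4.000
te_D = (1 + 4·2 + 9)/6 = 18/6 = 3; σ²_D = ((9−1)/6)² = 1.778
te_E = (1 + 4·2 + 9)/6 = 18/6 = 3; σ²_E = ((9−1)/6)² = 1.778
te_F = (2 + 4·3 + 10)/6 = 24/6 = 4; σ²_F = ((10−2)/6)² = 1.778
te_G = (8 + 4·12 + 16)/6 = 72/6 = 12; σ²_G = ((16−8)/6)² = 1.778

Forward pass:
ES_A = 0; EF_A = 7
ES_B = 0; EF_B = 7
ES_C = 7; EF_C = 7+12 = 19
ES_D = 7; EF_D = 7+3 = 10
ES_E = 7; EF_E = 7+3 = 10
ES_F = 7; EF_F = 7+4 = 11
ES_G = max(EF_B=7, EF_C=19, EF_D=10, EF_E=10, EF_F=11) = 19; EF_G = 19+12 = 31
Expected project duration μ = 31 days. Critical path: A → C → G.

Variance along critical path = 1.778 + 4.000 + 1.778 = 7.556; σ = √7.556 = 2.749 days.
Z = (36 − 31) / 2.749 = 1.819
P(T ≤ 36) = Φ(1.819) ≈ 0.966

0.966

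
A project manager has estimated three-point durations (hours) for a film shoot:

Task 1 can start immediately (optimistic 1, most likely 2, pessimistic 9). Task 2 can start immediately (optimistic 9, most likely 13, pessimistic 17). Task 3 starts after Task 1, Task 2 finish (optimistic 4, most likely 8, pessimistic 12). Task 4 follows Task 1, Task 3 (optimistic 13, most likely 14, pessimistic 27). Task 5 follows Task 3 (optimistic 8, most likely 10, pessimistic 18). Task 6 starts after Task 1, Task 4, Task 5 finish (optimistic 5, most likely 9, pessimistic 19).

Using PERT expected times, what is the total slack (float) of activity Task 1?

10 hours

te_Task 1 = (1 + 4·2 + 9)/6 = 18/6 = 3
te_Task 2 = (9 + 4·13 + 17)/6 = 78/6 = 13
te_Task 3 = (4 + 4·8 + 12)/6 = 48/6 = 8
te_Task 4 = (13 + 4·14 + 27)/6 = 96/6 = 16
te_Task 5 = (8 + 4·10 + 18)/6 = 66/6 = 11
te_Task 6 = (5 + 4·9 + 19)/6 = 60/6 = 10

Forward pass:
ES_Task 1 = 0; EF_Task 1 = 3
ES_Task 2 = 0; EF_Task 2 = 13
ES_Task 3 = max(EF_Task 1=3, EF_Task 2=13) = 13; EF_Task 3 = 13+8 = 21
ES_Task 4 = max(EF_Task 1=3, EF_Task 3=21) = 21; EF_Task 4 = 21+16 = 37
ES_Task 5 = 21; EF_Task 5 = 21+11 = 32
ES_Task 6 = max(EF_Task 1=3, EF_Task 4=37, EF_Task 5=32) = 37; EF_Task 6 = 37+10 = 47
Expected project duration μ = 47 hours. Critical path: Task 2 → Task 3 → Task 4 → Task 6.

Backward pass:
LF_Task 6 = 47; LS_Task 6 = 47−10 = 37
LF_Task 5 = LS_Task 6 = 37; LS_Task 5 = 37−11 = 26
LF_Task 4 = LS_Task 6 = 37; LS_Task 4 = 37−16 = 21
LF_Task 3 = min(LS_Task 4=21, LS_Task 5=26) = 21; LS_Task 3 = 21−8 = 13
LF_Task 2 = LS_Task 3 = 13; LS_Task 2 = 13−13 = 0
LF_Task 1 = min(LS_Task 3=13, LS_Task 4=21, LS_Task 6=37) = 13; LS_Task 1 = 13−3 = 10
Slack_Task 1 = LS_Task 1 − ES_Task 1 = 10 − 0 = 10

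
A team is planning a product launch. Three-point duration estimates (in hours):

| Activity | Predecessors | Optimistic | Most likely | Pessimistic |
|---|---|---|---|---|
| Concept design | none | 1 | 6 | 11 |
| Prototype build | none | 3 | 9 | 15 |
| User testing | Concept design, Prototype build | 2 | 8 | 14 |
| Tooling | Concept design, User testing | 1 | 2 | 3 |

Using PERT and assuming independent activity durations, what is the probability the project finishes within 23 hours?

te_Concept design = (1 + 4·6 + 11)/6 = 36/6 = 6; σ²_Concept design = ((11−1)/6)² = 2.778
te_Prototype build = (3 + 4·9 + 15)/6 = 54/6 = 9; σ²_Prototype build = ((15−3)/6)² = 4.000
te_User testing = (2 + 4·8 + 14)/6 = 48/6 = 8; σ²_User testing = ((14−2)/6)² = 4.000
te_Tooling = (1 + 4·2 + 3)/6 = 12/6 = 2; σ²_Tooling = ((3−1)/6)² = 0.111

Forward pass:
ES_Concept design = 0; EF_Concept design = 6
ES_Prototype build = 0; EF_Prototype build = 9
ES_User testing = max(EF_Concept design=6, EF_Prototype build=9) = 9; EF_User testing = 9+8 = 17
ES_Tooling = max(EF_Concept design=6, EF_User testing=17) = 17; EF_Tooling = 17+2 = 19
Expected project duration μ = 19 hours. Critical path: Prototype build → User testing → Tooling.

Variance along critical path = 4.000 + 4.000 + 0.111 = 8.111; σ = √8.111 = 2.848 hours.
Z = (23 − 19) / 2.848 = 1.404
P(T ≤ 23) = Φ(1.404) ≈ 0.920

0.920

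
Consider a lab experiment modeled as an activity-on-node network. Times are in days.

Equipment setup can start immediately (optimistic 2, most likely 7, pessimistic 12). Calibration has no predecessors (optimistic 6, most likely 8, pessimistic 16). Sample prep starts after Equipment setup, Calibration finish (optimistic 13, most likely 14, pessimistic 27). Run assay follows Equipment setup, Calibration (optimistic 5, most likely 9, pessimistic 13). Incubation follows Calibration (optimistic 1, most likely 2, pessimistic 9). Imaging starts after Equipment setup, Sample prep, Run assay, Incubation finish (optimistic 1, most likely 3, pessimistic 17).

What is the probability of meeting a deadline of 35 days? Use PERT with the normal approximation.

te_Equipment setup = (2 + 4·7 + 12)/6 = 42/6 = 7; σ²_Equipment setup = ((12−2)/6)² = 2.778
te_Calibration = (6 + 4·8 + 16)/6 = 54/6 = 9; σ²_Calibration = ((16−6)/6)² = 2.778
te_Sample prep = (13 + 4·14 + 27)/6 = 96/6 = 16; σ²_Sample prep = ((27−13)/6)² = 5.444
te_Run assay = (5 + 4·9 + 13)/6 = 54/6 = 9; σ²_Run assay = ((13−5)/6)² = 1.778
te_Incubation = (1 + 4·2 + 9)/6 = 18/6 = 3; σ²_Incubation = ((9−1)/6)² = 1.778
te_Imaging = (1 + 4·3 + 17)/6 = 30/6 = 5; σ²_Imaging = ((17−1)/6)² = 7.111

Forward pass:
ES_Equipment setup = 0; EF_Equipment setup = 7
ES_Calibration = 0; EF_Calibration = 9
ES_Sample prep = max(EF_Equipment setup=7, EF_Calibration=9) = 9; EF_Sample prep = 9+16 = 25
ES_Run assay = max(EF_Equipment setup=7, EF_Calibration=9) = 9; EF_Run assay = 9+9 = 18
ES_Incubation = 9; EF_Incubation = 9+3 = 12
ES_Imaging = max(EF_Equipment setup=7, EF_Sample prep=25, EF_Run assay=18, EF_Incubation=12) = 25; EF_Imaging = 25+5 = 30
Expected project duration μ = 30 days. Critical path: Calibration → Sample prep → Imaging.

Variance along critical path = 2.778 + 5.444 + 7.111 = 15.333; σ = √15.333 = 3.916 days.
Z = (35 − 30) / 3.916 = 1.277
P(T ≤ 35) = Φ(1.277) ≈ 0.899

0.899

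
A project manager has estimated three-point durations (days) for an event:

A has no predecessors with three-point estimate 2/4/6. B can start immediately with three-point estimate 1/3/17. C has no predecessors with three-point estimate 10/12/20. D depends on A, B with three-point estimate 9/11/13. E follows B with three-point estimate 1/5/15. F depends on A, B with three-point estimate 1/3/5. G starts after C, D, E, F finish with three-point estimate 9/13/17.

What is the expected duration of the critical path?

29 days

te_A = (2 + 4·4 + 6)/6 = 24/6 = 4
te_B = (1 + 4·3 + 17)/6 = 30/6 = 5
te_C = (10 + 4·12 + 20)/6 = 78/6 = 13
te_D = (9 + 4·11 + 13)/6 = 66/6 = 11
te_E = (1 + 4·5 + 15)/6 = 36/6 = 6
te_F = (1 + 4·3 + 5)/6 = 18/6 = 3
te_G = (9 + 4·13 + 17)/6 = 78/6 = 13

Forward pass:
ES_A = 0; EF_A = 4
ES_B = 0; EF_B = 5
ES_C = 0; EF_C = 13
ES_D = max(EF_A=4, EF_B=5) = 5; EF_D = 5+11 = 16
ES_E = 5; EF_E = 5+6 = 11
ES_F = max(EF_A=4, EF_B=5) = 5; EF_F = 5+3 = 8
ES_G = max(EF_C=13, EF_D=16, EF_E=11, EF_F=8) = 16; EF_G = 16+13 = 29
Expected project duration μ = 29 days. Critical path: B → D → G.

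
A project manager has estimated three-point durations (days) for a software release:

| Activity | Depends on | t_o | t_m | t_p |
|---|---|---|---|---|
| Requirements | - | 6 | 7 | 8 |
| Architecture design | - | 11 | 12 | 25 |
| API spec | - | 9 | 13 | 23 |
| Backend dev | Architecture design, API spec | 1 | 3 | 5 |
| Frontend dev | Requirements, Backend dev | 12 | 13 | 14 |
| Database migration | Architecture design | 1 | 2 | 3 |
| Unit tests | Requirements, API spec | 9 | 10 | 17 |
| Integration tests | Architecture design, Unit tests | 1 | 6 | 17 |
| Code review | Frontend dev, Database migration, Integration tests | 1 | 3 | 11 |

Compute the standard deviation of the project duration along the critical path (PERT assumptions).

4.14 days

te_Requirements = (6 + 4·7 + 8)/6 = 42/6 = 7; σ²_Requirements = ((8−6)/6)² = 0.111
te_Architecture design = (11 + 4·12 + 25)/6 = 84/6 = 14; σ²_Architecture design = ((25−11)/6)² = 5.444
te_API spec = (9 + 4·13 + 23)/6 = 84/6 = 14; σ²_API spec = ((23−9)/6)² = 5.444
te_Backend dev = (1 + 4·3 + 5)/6 = 18/6 = 3; σ²_Backend dev = ((5−1)/6)² = 0.444
te_Frontend dev = (12 + 4·13 + 14)/6 = 78/6 = 13; σ²_Frontend dev = ((14−12)/6)² = 0.111
te_Database migration = (1 + 4·2 + 3)/6 = 12/6 = 2; σ²_Database migration = ((3−1)/6)² = 0.111
te_Unit tests = (9 + 4·10 + 17)/6 = 66/6 = 11; σ²_Unit tests = ((17−9)/6)² = 1.778
te_Integration tests = (1 + 4·6 + 17)/6 = 42/6 = 7; σ²_Integration tests = ((17−1)/6)² = 7.111
te_Code review = (1 + 4·3 + 11)/6 = 24/6 = 4; σ²_Code review = ((11−1)/6)² = 2.778

Forward pass:
ES_Requirements = 0; EF_Requirements = 7
ES_Architecture design = 0; EF_Architecture design = 14
ES_API spec = 0; EF_API spec = 14
ES_Backend dev = max(EF_Architecture design=14, EF_API spec=14) = 14; EF_Backend dev = 14+3 = 17
ES_Frontend dev = max(EF_Requirements=7, EF_Backend dev=17) = 17; EF_Frontend dev = 17+13 = 30
ES_Database migration = 14; EF_Database migration = 14+2 = 16
ES_Unit tests = max(EF_Requirements=7, EF_API spec=14) = 14; EF_Unit tests = 14+11 = 25
ES_Integration tests = max(EF_Architecture design=14, EF_Unit tests=25) = 25; EF_Integration tests = 25+7 = 32
ES_Code review = max(EF_Frontend dev=30, EF_Database migration=16, EF_Integration tests=32) = 32; EF_Code review = 32+4 = 36
Expected project duration μ = 36 days. Critical path: API spec → Unit tests → Integration tests → Code review.

Variance along critical path = 5.444 + 1.778 + 7.111 + 2.778 = 17.111
σ = √17.111 = 4.137 days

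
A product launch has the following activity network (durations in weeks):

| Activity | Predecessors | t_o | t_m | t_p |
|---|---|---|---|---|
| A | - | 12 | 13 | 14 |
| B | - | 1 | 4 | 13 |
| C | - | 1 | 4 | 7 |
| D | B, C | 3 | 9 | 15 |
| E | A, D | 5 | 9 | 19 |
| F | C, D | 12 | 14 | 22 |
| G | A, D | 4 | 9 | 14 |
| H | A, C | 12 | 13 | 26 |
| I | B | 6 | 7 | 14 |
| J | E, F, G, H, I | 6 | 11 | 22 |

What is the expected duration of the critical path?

41 weeks

te_A = (12 + 4·13 + 14)/6 = 78/6 = 13
te_B = (1 + 4·4 + 13)/6 = 30/6 = 5
te_C = (1 + 4·4 + 7)/6 = 24/6 = 4
te_D = (3 + 4·9 + 15)/6 = 54/6 = 9
te_E = (5 + 4·9 + 19)/6 = 60/6 = 10
te_F = (12 + 4·14 + 22)/6 = 90/6 = 15
te_G = (4 + 4·9 + 14)/6 = 54/6 = 9
te_H = (12 + 4·13 + 26)/6 = 90/6 = 15
te_I = (6 + 4·7 + 14)/6 = 48/6 = 8
te_J = (6 + 4·11 + 22)/6 = 72/6 = 12

Forward pass:
ES_A = 0; EF_A = 13
ES_B = 0; EF_B = 5
ES_C = 0; EF_C = 4
ES_D = max(EF_B=5, EF_C=4) = 5; EF_D = 5+9 = 14
ES_E = max(EF_A=13, EF_D=14) = 14; EF_E = 14+10 = 24
ES_F = max(EF_C=4, EF_D=14) = 14; EF_F = 14+15 = 29
ES_G = max(EF_A=13, EF_D=14) = 14; EF_G = 14+9 = 23
ES_H = max(EF_A=13, EF_C=4) = 13; EF_H = 13+15 = 28
ES_I = 5; EF_I = 5+8 = 13
ES_J = max(EF_E=24, EF_F=29, EF_G=23, EF_H=28, EF_I=13) = 29; EF_J = 29+12 = 41
Expected project duration μ = 41 weeks. Critical path: B → D → F → J.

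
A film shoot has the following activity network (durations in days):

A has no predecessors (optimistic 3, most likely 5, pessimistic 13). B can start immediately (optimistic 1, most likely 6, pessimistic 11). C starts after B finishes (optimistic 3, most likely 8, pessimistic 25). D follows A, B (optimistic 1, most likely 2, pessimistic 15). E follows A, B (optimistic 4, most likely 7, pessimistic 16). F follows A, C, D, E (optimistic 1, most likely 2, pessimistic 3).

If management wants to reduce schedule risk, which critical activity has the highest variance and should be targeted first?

te_A = (3 + 4·5 + 13)/6 = 36/6 = 6; σ²_A = ((13−3)/6)² = 2.778
te_B = (1 + 4·6 + 11)/6 = 36/6 = 6; σ²_B = ((11−1)/6)² = 2.778
te_C = (3 + 4·8 + 25)/6 = 60/6 = 10; σ²_C = ((25−3)/6)² = 13.444
te_D = (1 + 4·2 + 15)/6 = 24/6 = 4; σ²_D = ((15−1)/6)² = 5.444
te_E = (4 + 4·7 + 16)/6 = 48/6 = 8; σ²_E = ((16−4)/6)² = 4.000
te_F = (1 + 4·2 + 3)/6 = 12/6 = 2; σ²_F = ((3−1)/6)² = 0.111

Forward pass:
ES_A = 0; EF_A = 6
ES_B = 0; EF_B = 6
ES_C = 6; EF_C = 6+10 = 16
ES_D = max(EF_A=6, EF_B=6) = 6; EF_D = 6+4 = 10
ES_E = max(EF_A=6, EF_B=6) = 6; EF_E = 6+8 = 14
ES_F = max(EF_A=6, EF_C=16, EF_D=10, EF_E=14) = 16; EF_F = 16+2 = 18
Expected project duration μ = 18 days. Critical path: B → C → F.

Variances on critical path: σ²_B=2.778, σ²_C=13.444, σ²_F=0.111.
Largest is σ²_C = 13.444.

C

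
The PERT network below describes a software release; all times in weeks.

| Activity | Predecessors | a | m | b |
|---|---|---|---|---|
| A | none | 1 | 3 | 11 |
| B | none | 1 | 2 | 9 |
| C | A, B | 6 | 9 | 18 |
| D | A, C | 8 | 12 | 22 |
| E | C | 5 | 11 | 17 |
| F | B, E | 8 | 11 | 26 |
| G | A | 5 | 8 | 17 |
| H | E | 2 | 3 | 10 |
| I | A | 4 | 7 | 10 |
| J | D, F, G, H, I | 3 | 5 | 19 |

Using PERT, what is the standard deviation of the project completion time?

te_A = (1 + 4·3 + 11)/6 = 24/6 = 4; σ²_A = ((11−1)/6)² = 2.778
te_B = (1 + 4·2 + 9)/6 = 18/6 = 3; σ²_B = ((9−1)/6)² = 1.778
te_C = (6 + 4·9 + 18)/6 = 60/6 = 10; σ²_C = ((18−6)/6)² = 4.000
te_D = (8 + 4·12 + 22)/6 = 78/6 = 13; σ²_D = ((22−8)/6)² = 5.444
te_E = (5 + 4·11 + 17)/6 = 66/6 = 11; σ²_E = ((17−5)/6)² = 4.000
te_F = (8 + 4·11 + 26)/6 = 78/6 = 13; σ²_F = ((26−8)/6)² = 9.000
te_G = (5 + 4·8 + 17)/6 = 54/6 = 9; σ²_G = ((17−5)/6)² = 4.000
te_H = (2 + 4·3 + 10)/6 = 24/6 = 4; σ²_H = ((10−2)/6)² = 1.778
te_I = (4 + 4·7 + 10)/6 = 42/6 = 7; σ²_I = ((10−4)/6)² = 1.000
te_J = (3 + 4·5 + 19)/6 = 42/6 = 7; σ²_J = ((19−3)/6)² = 7.111

Forward pass:
ES_A = 0; EF_A = 4
ES_B = 0; EF_B = 3
ES_C = max(EF_A=4, EF_B=3) = 4; EF_C = 4+10 = 14
ES_D = max(EF_A=4, EF_C=14) = 14; EF_D = 14+13 = 27
ES_E = 14; EF_E = 14+11 = 25
ES_F = max(EF_B=3, EF_E=25) = 25; EF_F = 25+13 = 38
ES_G = 4; EF_G = 4+9 = 13
ES_H = 25; EF_H = 25+4 = 29
ES_I = 4; EF_I = 4+7 = 11
ES_J = max(EF_D=27, EF_F=38, EF_G=13, EF_H=29, EF_I=11) = 38; EF_J = 38+7 = 45
Expected project duration μ = 45 weeks. Critical path: A → C → E → F → J.

Variance along critical path = 2.778 + 4.000 + 4.000 + 9.000 + 7.111 = 26.889
σ = √26.889 = 5.185 weeks

5.19 weeks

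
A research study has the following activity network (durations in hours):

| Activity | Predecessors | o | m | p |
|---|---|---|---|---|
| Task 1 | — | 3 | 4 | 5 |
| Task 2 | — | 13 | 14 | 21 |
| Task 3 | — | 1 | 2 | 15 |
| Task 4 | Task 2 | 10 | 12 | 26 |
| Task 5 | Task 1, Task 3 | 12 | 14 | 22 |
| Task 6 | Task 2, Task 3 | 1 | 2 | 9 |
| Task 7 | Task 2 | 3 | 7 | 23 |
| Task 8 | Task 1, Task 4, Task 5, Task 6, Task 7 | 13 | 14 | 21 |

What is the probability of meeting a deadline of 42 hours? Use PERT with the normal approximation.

0.270

te_Task 1 = (3 + 4·4 + 5)/6 = 24/6 = 4; σ²_Task 1 = ((5−3)/6)² = 0.111
te_Task 2 = (13 + 4·14 + 21)/6 = 90/6 = 15; σ²_Task 2 = ((21−13)/6)² = 1.778
te_Task 3 = (1 + 4·2 + 15)/6 = 24/6 = 4; σ²_Task 3 = ((15−1)/6)² = 5.444
te_Task 4 = (10 + 4·12 + 26)/6 = 84/6 = 14; σ²_Task 4 = ((26−10)/6)² = 7.111
te_Task 5 = (12 + 4·14 + 22)/6 = 90/6 = 15; σ²_Task 5 = ((22−12)/6)² = 2.778
te_Task 6 = (1 + 4·2 + 9)/6 = 18/6 = 3; σ²_Task 6 = ((9−1)/6)² = 1.778
te_Task 7 = (3 + 4·7 + 23)/6 = 54/6 = 9; σ²_Task 7 = ((23−3)/6)² = 11.111
te_Task 8 = (13 + 4·14 + 21)/6 = 90/6 = 15; σ²_Task 8 = ((21−13)/6)² = 1.778

Forward pass:
ES_Task 1 = 0; EF_Task 1 = 4
ES_Task 2 = 0; EF_Task 2 = 15
ES_Task 3 = 0; EF_Task 3 = 4
ES_Task 4 = 15; EF_Task 4 = 15+14 = 29
ES_Task 5 = max(EF_Task 1=4, EF_Task 3=4) = 4; EF_Task 5 = 4+15 = 19
ES_Task 6 = max(EF_Task 2=15, EF_Task 3=4) = 15; EF_Task 6 = 15+3 = 18
ES_Task 7 = 15; EF_Task 7 = 15+9 = 24
ES_Task 8 = max(EF_Task 1=4, EF_Task 4=29, EF_Task 5=19, EF_Task 6=18, EF_Task 7=24) = 29; EF_Task 8 = 29+15 = 44
Expected project duration μ = 44 hours. Critical path: Task 2 → Task 4 → Task 8.

Variance along critical path = 1.778 + 7.111 + 1.778 = 10.667; σ = √10.667 = 3.266 hours.
Z = (42 − 44) / 3.266 = -0.612
P(T ≤ 42) = Φ(-0.612) ≈ 0.270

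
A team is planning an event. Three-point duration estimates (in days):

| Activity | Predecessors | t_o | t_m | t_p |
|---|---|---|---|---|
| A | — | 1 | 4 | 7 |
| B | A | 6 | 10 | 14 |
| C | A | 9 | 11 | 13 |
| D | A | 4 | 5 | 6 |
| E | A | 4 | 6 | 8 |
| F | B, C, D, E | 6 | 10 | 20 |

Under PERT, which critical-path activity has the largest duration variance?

F

te_A = (1 + 4·4 + 7)/6 = 24/6 = 4; σ²_A = ((7−1)/6)² = 1.000
te_B = (6 + 4·10 + 14)/6 = 60/6 = 10; σ²_B = ((14−6)/6)² = 1.778
te_C = (9 + 4·11 + 13)/6 = 66/6 = 11; σ²_C = ((13−9)/6)² = 0.444
te_D = (4 + 4·5 + 6)/6 = 30/6 = 5; σ²_D = ((6−4)/6)² = 0.111
te_E = (4 + 4·6 + 8)/6 = 36/6 = 6; σ²_E = ((8−4)/6)² = 0.444
te_F = (6 + 4·10 + 20)/6 = 66/6 = 11; σ²_F = ((20−6)/6)² = 5.444

Forward pass:
ES_A = 0; EF_A = 4
ES_B = 4; EF_B = 4+10 = 14
ES_C = 4; EF_C = 4+11 = 15
ES_D = 4; EF_D = 4+5 = 9
ES_E = 4; EF_E = 4+6 = 10
ES_F = max(EF_B=14, EF_C=15, EF_D=9, EF_E=10) = 15; EF_F = 15+11 = 26
Expected project duration μ = 26 days. Critical path: A → C → F.

Variances on critical path: σ²_A=1.000, σ²_C=0.444, σ²_F=5.444.
Largest is σ²_F = 5.444.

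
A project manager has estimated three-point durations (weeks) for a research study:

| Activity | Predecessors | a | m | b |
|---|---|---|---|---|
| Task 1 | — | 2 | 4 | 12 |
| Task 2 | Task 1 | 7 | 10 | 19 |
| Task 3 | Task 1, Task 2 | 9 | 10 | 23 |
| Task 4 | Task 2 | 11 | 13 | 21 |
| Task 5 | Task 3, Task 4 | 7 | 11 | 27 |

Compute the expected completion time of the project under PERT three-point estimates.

43 weeks

te_Task 1 = (2 + 4·4 + 12)/6 = 30/6 = 5
te_Task 2 = (7 + 4·10 + 19)/6 = 66/6 = 11
te_Task 3 = (9 + 4·10 + 23)/6 = 72/6 = 12
te_Task 4 = (11 + 4·13 + 21)/6 = 84/6 = 14
te_Task 5 = (7 + 4·11 + 27)/6 = 78/6 = 13

Forward pass:
ES_Task 1 = 0; EF_Task 1 = 5
ES_Task 2 = 5; EF_Task 2 = 5+11 = 16
ES_Task 3 = max(EF_Task 1=5, EF_Task 2=16) = 16; EF_Task 3 = 16+12 = 28
ES_Task 4 = 16; EF_Task 4 = 16+14 = 30
ES_Task 5 = max(EF_Task 3=28, EF_Task 4=30) = 30; EF_Task 5 = 30+13 = 43
Expected project duration μ = 43 weeks. Critical path: Task 1 → Task 2 → Task 4 → Task 5.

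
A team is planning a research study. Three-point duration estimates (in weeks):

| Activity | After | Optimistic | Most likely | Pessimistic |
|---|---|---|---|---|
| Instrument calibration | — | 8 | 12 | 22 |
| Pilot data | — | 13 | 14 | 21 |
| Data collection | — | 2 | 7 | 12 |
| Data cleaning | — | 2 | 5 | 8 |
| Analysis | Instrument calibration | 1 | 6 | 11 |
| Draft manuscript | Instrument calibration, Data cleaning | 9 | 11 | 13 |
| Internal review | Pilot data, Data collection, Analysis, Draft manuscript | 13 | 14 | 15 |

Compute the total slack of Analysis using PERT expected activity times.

5 weeks

te_Instrument calibration = (8 + 4·12 + 22)/6 = 78/6 = 13
te_Pilot data = (13 + 4·14 + 21)/6 = 90/6 = 15
te_Data collection = (2 + 4·7 + 12)/6 = 42/6 = 7
te_Data cleaning = (2 + 4·5 + 8)/6 = 30/6 = 5
te_Analysis = (1 + 4·6 + 11)/6 = 36/6 = 6
te_Draft manuscript = (9 + 4·11 + 13)/6 = 66/6 = 11
te_Internal review = (13 + 4·14 + 15)/6 = 84/6 = 14

Forward pass:
ES_Instrument calibration = 0; EF_Instrument calibration = 13
ES_Pilot data = 0; EF_Pilot data = 15
ES_Data collection = 0; EF_Data collection = 7
ES_Data cleaning = 0; EF_Data cleaning = 5
ES_Analysis = 13; EF_Analysis = 13+6 = 19
ES_Draft manuscript = max(EF_Instrument calibration=13, EF_Data cleaning=5) = 13; EF_Draft manuscript = 13+11 = 24
ES_Internal review = max(EF_Pilot data=15, EF_Data collection=7, EF_Analysis=19, EF_Draft manuscript=24) = 24; EF_Internal review = 24+14 = 38
Expected project duration μ = 38 weeks. Critical path: Instrument calibration → Draft manuscript → Internal review.

Backward pass:
LF_Internal review = 38; LS_Internal review = 38−14 = 24
LF_Draft manuscript = LS_Internal review = 24; LS_Draft manuscript = 24−11 = 13
LF_Analysis = LS_Internal review = 24; LS_Analysis = 24−6 = 18
LF_Data cleaning = LS_Draft manuscript = 13; LS_Data cleaning = 13−5 = 8
LF_Data collection = LS_Internal review = 24; LS_Data collection = 24−7 = 17
LF_Pilot data = LS_Internal review = 24; LS_Pilot data = 24−15 = 9
LF_Instrument calibration = min(LS_Analysis=18, LS_Draft manuscript=13) = 13; LS_Instrument calibration = 13−13 = 0
Slack_Analysis = LS_Analysis − ES_Analysis = 18 − 13 = 5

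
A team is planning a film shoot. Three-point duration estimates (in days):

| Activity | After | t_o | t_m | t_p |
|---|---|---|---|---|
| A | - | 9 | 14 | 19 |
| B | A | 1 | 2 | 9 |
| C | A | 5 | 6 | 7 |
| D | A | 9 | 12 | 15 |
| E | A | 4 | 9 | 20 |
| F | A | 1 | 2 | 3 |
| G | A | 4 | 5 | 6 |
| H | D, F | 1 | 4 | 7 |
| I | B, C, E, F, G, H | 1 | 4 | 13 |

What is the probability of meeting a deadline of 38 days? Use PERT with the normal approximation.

0.844

te_A = (9 + 4·14 + 19)/6 = 84/6 = 14; σ²_A = ((19−9)/6)² = 2.778
te_B = (1 + 4·2 + 9)/6 = 18/6 = 3; σ²_B = ((9−1)/6)² = 1.778
te_C = (5 + 4·6 + 7)/6 = 36/6 = 6; σ²_C = ((7−5)/6)² = 0.111
te_D = (9 + 4·12 + 15)/6 = 72/6 = 12; σ²_D = ((15−9)/6)² = 1.000
te_E = (4 + 4·9 + 20)/6 = 60/6 = 10; σ²_E = ((20−4)/6)² = 7.111
te_F = (1 + 4·2 + 3)/6 = 12/6 = 2; σ²_F = ((3−1)/6)² = 0.111
te_G = (4 + 4·5 + 6)/6 = 30/6 = 5; σ²_G = ((6−4)/6)² = 0.111
te_H = (1 + 4·4 + 7)/6 = 24/6 = 4; σ²_H = ((7−1)/6)² = 1.000
te_I = (1 + 4·4 + 13)/6 = 30/6 = 5; σ²_I = ((13−1)/6)² = 4.000

Forward pass:
ES_A = 0; EF_A = 14
ES_B = 14; EF_B = 14+3 = 17
ES_C = 14; EF_C = 14+6 = 20
ES_D = 14; EF_D = 14+12 = 26
ES_E = 14; EF_E = 14+10 = 24
ES_F = 14; EF_F = 14+2 = 16
ES_G = 14; EF_G = 14+5 = 19
ES_H = max(EF_D=26, EF_F=16) = 26; EF_H = 26+4 = 30
ES_I = max(EF_B=17, EF_C=20, EF_E=24, EF_F=16, EF_G=19, EF_H=30) = 30; EF_I = 30+5 = 35
Expected project duration μ = 35 days. Critical path: A → D → H → I.

Variance along critical path = 2.778 + 1.000 + 1.000 + 4.000 = 8.778; σ = √8.778 = 2.963 days.
Z = (38 − 35) / 2.963 = 1.013
P(T ≤ 38) = Φ(1.013) ≈ 0.844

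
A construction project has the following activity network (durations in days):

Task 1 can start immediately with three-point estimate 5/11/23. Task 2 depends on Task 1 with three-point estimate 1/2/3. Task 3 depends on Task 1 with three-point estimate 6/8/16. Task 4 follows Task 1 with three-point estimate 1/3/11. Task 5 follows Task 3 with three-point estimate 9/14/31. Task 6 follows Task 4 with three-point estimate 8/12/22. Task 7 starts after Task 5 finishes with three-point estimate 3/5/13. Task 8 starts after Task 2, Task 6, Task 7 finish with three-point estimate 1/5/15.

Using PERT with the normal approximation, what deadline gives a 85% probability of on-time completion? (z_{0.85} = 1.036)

te_Task 1 = (5 + 4·11 + 23)/6 = 72/6 = 12; σ²_Task 1 = ((23−5)/6)² = 9.000
te_Task 2 = (1 + 4·2 + 3)/6 = 12/6 = 2; σ²_Task 2 = ((3−1)/6)² = 0.111
te_Task 3 = (6 + 4·8 + 16)/6 = 54/6 = 9; σ²_Task 3 = ((16−6)/6)² = 2.778
te_Task 4 = (1 + 4·3 + 11)/6 = 24/6 = 4; σ²_Task 4 = ((11−1)/6)² = 2.778
te_Task 5 = (9 + 4·14 + 31)/6 = 96/6 = 16; σ²_Task 5 = ((31−9)/6)² = 13.444
te_Task 6 = (8 + 4·12 + 22)/6 = 78/6 = 13; σ²_Task 6 = ((22−8)/6)² = 5.444
te_Task 7 = (3 + 4·5 + 13)/6 = 36/6 = 6; σ²_Task 7 = ((13−3)/6)² = 2.778
te_Task 8 = (1 + 4·5 + 15)/6 = 36/6 = 6; σ²_Task 8 = ((15−1)/6)² = 5.444

Forward pass:
ES_Task 1 = 0; EF_Task 1 = 12
ES_Task 2 = 12; EF_Task 2 = 12+2 = 14
ES_Task 3 = 12; EF_Task 3 = 12+9 = 21
ES_Task 4 = 12; EF_Task 4 = 12+4 = 16
ES_Task 5 = 21; EF_Task 5 = 21+16 = 37
ES_Task 6 = 16; EF_Task 6 = 16+13 = 29
ES_Task 7 = 37; EF_Task 7 = 37+6 = 43
ES_Task 8 = max(EF_Task 2=14, EF_Task 6=29, EF_Task 7=43) = 43; EF_Task 8 = 43+6 = 49
Expected project duration μ = 49 days. Critical path: Task 1 → Task 3 → Task 5 → Task 7 → Task 8.

Variance along critical path = 9.000 + 2.778 + 13.444 + 2.778 + 5.444 = 33.444; σ = 5.783 days.
D = μ + z·σ = 49 + 1.036·5.783 = 55.0 days

55.0 days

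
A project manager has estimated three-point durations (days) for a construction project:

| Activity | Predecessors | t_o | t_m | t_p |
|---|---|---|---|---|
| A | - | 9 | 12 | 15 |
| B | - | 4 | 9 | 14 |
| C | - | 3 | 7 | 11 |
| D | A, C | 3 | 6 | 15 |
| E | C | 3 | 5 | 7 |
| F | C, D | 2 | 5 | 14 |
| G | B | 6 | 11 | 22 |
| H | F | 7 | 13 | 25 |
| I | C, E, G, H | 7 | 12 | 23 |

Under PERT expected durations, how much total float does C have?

5 days

te_A = (9 + 4·12 + 15)/6 = 72/6 = 12
te_B = (4 + 4·9 + 14)/6 = 54/6 = 9
te_C = (3 + 4·7 + 11)/6 = 42/6 = 7
te_D = (3 + 4·6 + 15)/6 = 42/6 = 7
te_E = (3 + 4·5 + 7)/6 = 30/6 = 5
te_F = (2 + 4·5 + 14)/6 = 36/6 = 6
te_G = (6 + 4·11 + 22)/6 = 72/6 = 12
te_H = (7 + 4·13 + 25)/6 = 84/6 = 14
te_I = (7 + 4·12 + 23)/6 = 78/6 = 13

Forward pass:
ES_A = 0; EF_A = 12
ES_B = 0; EF_B = 9
ES_C = 0; EF_C = 7
ES_D = max(EF_A=12, EF_C=7) = 12; EF_D = 12+7 = 19
ES_E = 7; EF_E = 7+5 = 12
ES_F = max(EF_C=7, EF_D=19) = 19; EF_F = 19+6 = 25
ES_G = 9; EF_G = 9+12 = 21
ES_H = 25; EF_H = 25+14 = 39
ES_I = max(EF_C=7, EF_E=12, EF_G=21, EF_H=39) = 39; EF_I = 39+13 = 52
Expected project duration μ = 52 days. Critical path: A → D → F → H → I.

Backward pass:
LF_I = 52; LS_I = 52−13 = 39
LF_H = LS_I = 39; LS_H = 39−14 = 25
LF_G = LS_I = 39; LS_G = 39−12 = 27
LF_F = LS_H = 25; LS_F = 25−6 = 19
LF_E = LS_I = 39; LS_E = 39−5 = 34
LF_D = LS_F = 19; LS_D = 19−7 = 12
LF_C = min(LS_D=12, LS_E=34, LS_F=19, LS_I=39) = 12; LS_C = 12−7 = 5
LF_B = LS_G = 27; LS_B = 27−9 = 18
LF_A = LS_D = 12; LS_A = 12−12 = 0
Slack_C = LS_C − ES_C = 5 − 0 = 5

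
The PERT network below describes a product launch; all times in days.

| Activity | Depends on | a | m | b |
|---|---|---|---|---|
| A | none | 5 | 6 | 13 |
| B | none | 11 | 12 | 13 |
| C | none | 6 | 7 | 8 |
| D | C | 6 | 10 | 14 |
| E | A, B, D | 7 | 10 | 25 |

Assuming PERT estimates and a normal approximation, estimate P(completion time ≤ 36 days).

0.983

te_A = (5 + 4·6 + 13)/6 = 42/6 = 7; σ²_A = ((13−5)/6)² = 1.778
te_B = (11 + 4·12 + 13)/6 = 72/6 = 12; σ²_B = ((13−11)/6)² = 0.111
te_C = (6 + 4·7 + 8)/6 = 42/6 = 7; σ²_C = ((8−6)/6)² = 0.111
te_D = (6 + 4·10 + 14)/6 = 60/6 = 10; σ²_D = ((14−6)/6)² = 1.778
te_E = (7 + 4·10 + 25)/6 = 72/6 = 12; σ²_E = ((25−7)/6)² = 9.000

Forward pass:
ES_A = 0; EF_A = 7
ES_B = 0; EF_B = 12
ES_C = 0; EF_C = 7
ES_D = 7; EF_D = 7+10 = 17
ES_E = max(EF_A=7, EF_B=12, EF_D=17) = 17; EF_E = 17+12 = 29
Expected project duration μ = 29 days. Critical path: C → D → E.

Variance along critical path = 0.111 + 1.778 + 9.000 = 10.889; σ = √10.889 = 3.300 days.
Z = (36 − 29) / 3.300 = 2.121
P(T ≤ 36) = Φ(2.121) ≈ 0.983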